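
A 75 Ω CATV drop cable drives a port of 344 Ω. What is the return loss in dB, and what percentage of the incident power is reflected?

Γ = (344 − 75)/(344 + 75) = 0.642
RL = −20·log₁₀(0.642) = 3.85 dB
P_refl/P_inc = |Γ|² = 0.412

RL ≈ 3.85 dB; 41.2% of incident power reflected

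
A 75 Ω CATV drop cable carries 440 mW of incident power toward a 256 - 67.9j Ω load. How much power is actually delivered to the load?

|Γ| = |(181 − j67.9)/(331 − j67.9)| = 0.572
|Γ|² = 0.327
P_refl = |Γ|²·P_inc = 144 mW, P_del = (1 − |Γ|²)·P_inc = 296 mW

P_delivered ≈ 296 mW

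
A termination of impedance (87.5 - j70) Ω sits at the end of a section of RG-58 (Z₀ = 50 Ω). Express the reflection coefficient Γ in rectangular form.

Γ = (Z_L − Z_0)/(Z_L + Z_0) = (37.5 − j70)/(137.5 − j70)

Γ ≈ 0.422 − j0.294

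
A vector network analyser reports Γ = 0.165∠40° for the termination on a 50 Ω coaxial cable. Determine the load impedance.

Z_L ≈ 62.8 + j13.7 Ω

Z_L = Z_0·(1 + Γ)/(1 − Γ) = 50·(1.13 + j0.106)/(0.874 − j0.106)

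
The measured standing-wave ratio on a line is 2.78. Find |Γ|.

|Γ| ≈ 0.471

|Γ| = (S − 1)/(S + 1) = (2.78 − 1)/(2.78 + 1) = 1.78/3.78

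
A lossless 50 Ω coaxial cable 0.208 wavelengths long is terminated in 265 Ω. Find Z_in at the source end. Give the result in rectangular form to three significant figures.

Z_in ≈ 10.1 − j13 Ω

βl = 2π × 0.208 = 74.9°
tan(βl) = tan(74.9°) = 3.7
Z_in = Z_0·(Z_L + jZ_0·tanβl)/(Z_0 + jZ_L·tanβl)
     = 50·(265 + j185)/(50 + j981)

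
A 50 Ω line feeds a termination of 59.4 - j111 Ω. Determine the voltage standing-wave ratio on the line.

VSWR ≈ 6.01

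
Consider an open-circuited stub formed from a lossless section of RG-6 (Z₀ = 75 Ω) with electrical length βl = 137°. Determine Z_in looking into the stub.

Z_in ≈ +j80.4 Ω

tan(βl) = -0.933
For an open-circuited stub, Z_in = −jZ_0·cot(βl) = −jZ_0/tan(βl)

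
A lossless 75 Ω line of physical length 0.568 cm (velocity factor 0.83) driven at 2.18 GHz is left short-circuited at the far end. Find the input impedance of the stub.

Z_in ≈ +j24.2 Ω

λ = v/f = 0.83·c / 2.18 GHz = 0.114 m
βl = 2π·l/λ = 2π × 0.0497 = 17.9°
tan(βl) = 0.323
For a short-circuited stub, Z_in = jZ_0·tan(βl)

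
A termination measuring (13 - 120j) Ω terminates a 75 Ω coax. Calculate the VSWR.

VSWR ≈ 20.7

Γ = (Z_L − Z_0)/(Z_L + Z_0) = (-62 − j120)/(88 − j120)
|Γ| = 135/149 = 0.908
VSWR = (1 + |Γ|)/(1 − |Γ|) = 1.91/0.0923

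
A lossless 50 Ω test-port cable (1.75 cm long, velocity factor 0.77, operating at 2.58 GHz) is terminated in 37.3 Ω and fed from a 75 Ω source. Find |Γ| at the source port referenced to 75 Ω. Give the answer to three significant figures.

λ = v/f = 0.77·c / 2.58 GHz = 0.0895 m
βl = 2π·l/λ = 2π × 0.195 = 70.4°
tan(βl) = 2.8
Z_in = Z_0·(Z_L + jZ_0·tanβl)/(Z_0 + jZ_L·tanβl) = 61.5 + j11.6 Ω
Γ_s = (Z_in − Z_s)/(Z_in + Z_s) = (-13.5 + j11.6)/(136 + j11.6), |Γ_s| = 0.13

|Γ| ≈ 0.13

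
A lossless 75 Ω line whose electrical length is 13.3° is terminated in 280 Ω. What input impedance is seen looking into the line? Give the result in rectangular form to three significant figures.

Z_in ≈ 166 − j129 Ω

tan(βl) = tan(13.3°) = 0.236
Z_in = Z_0·(Z_L + jZ_0·tanβl)/(Z_0 + jZ_L·tanβl)
     = 75·(280 + j17.7)/(75 + j66.2)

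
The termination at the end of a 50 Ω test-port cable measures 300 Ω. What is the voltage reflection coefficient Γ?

Γ = (Z_L − Z_0)/(Z_L + Z_0) = (300 − 50)/(300 + 50) = 250/350

Γ = 0.714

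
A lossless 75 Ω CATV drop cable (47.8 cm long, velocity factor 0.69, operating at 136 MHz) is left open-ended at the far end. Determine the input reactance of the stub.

X_in ≈ 31.9 Ω (inductive)

λ = v/f = 0.69·c / 136 MHz = 1.52 m
βl = 2π·l/λ = 2π × 0.314 = 113°
tan(βl) = -2.35
For an open-ended stub, Z_in = −jZ_0·cot(βl) = −jZ_0/tan(βl)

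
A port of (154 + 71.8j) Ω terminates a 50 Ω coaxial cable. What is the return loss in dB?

RL ≈ 4.67 dB

Γ = (104 + j71.8)/(204 + j71.8), |Γ| = 0.584
RL = −20·log₁₀|Γ| = −20·log₁₀(0.584)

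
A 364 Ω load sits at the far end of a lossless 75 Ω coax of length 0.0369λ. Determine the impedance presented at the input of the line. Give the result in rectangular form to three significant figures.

Z_in ≈ 166 − j173 Ω

βl = 2π × 0.0369 = 13.3°
tan(βl) = tan(13.3°) = 0.236
Z_in = Z_0·(Z_L + jZ_0·tanβl)/(Z_0 + jZ_L·tanβl)
     = 75·(364 + j17.7)/(75 + j85.9)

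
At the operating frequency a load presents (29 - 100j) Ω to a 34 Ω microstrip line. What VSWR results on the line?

Γ = (Z_L − Z_0)/(Z_L + Z_0) = (-5 − j100)/(63 − j100)
|Γ| = 100/118 = 0.847
VSWR = (1 + |Γ|)/(1 − |Γ|) = 1.85/0.153

VSWR ≈ 12.1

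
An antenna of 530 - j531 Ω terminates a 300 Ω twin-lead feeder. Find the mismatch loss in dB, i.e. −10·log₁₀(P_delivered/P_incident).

Γ = (230 − j531)/(830 − j531), |Γ| = 0.587
|Γ|² = 0.345, so P_del/P_inc = 1 − |Γ|² = 0.655
ML = −10·log₁₀(1 − |Γ|²)

mismatch loss ≈ 1.84 dB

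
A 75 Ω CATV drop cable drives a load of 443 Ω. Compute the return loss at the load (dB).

RL ≈ 2.97 dB

Γ = (443 − 75)/(443 + 75) = 0.71
RL = −20·log₁₀|Γ| = −20·log₁₀(0.71)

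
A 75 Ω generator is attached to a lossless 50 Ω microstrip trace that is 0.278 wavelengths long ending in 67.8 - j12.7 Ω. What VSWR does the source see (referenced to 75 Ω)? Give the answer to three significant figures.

βl = 2π × 0.278 = 100°
tan(βl) = -5.63
Z_in = Z_0·(Z_L + jZ_0·tanβl)/(Z_0 + jZ_L·tanβl) = 37.9 + j11 Ω
Γ_s = (Z_in − Z_s)/(Z_in + Z_s) = (-37.1 + j11)/(113 + j11), |Γ_s| = 0.341
VSWR = (1 + |Γ_s|)/(1 − |Γ_s|)

VSWR ≈ 2.03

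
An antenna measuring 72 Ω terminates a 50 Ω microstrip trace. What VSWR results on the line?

Γ = (72 − 50)/(72 + 50) = 0.18
VSWR = (1 + 0.18)/(1 − 0.18)

VSWR ≈ 1.44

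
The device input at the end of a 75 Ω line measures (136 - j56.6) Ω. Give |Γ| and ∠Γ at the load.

Γ ≈ 0.381 ∠ -27.8°

Γ = (Z_L − Z_0)/(Z_L + Z_0) = (61 − j56.6)/(211 − j56.6)
|Γ| = 83.2/218 = 0.381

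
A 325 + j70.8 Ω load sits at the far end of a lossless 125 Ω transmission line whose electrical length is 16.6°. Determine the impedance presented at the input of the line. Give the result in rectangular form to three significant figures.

Z_in ≈ 274 − j125 Ω

tan(βl) = tan(16.6°) = 0.298
Z_in = Z_0·(Z_L + jZ_0·tanβl)/(Z_0 + jZ_L·tanβl)
     = 125·(325 + j108)/(104 + j96.9)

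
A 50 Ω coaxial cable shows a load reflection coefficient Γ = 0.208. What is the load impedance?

Z_L = Z_0·(1 + Γ)/(1 − Γ) = 50·(1.21)/(0.792)

Z_L ≈ 76.3 Ω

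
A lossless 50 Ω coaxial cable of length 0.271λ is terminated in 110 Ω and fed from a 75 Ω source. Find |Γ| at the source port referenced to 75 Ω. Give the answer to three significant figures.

|Γ| ≈ 0.532

βl = 2π × 0.271 = 97.6°
tan(βl) = -7.53
Z_in = Z_0·(Z_L + jZ_0·tanβl)/(Z_0 + jZ_L·tanβl) = 23 + j5.25 Ω
Γ_s = (Z_in − Z_s)/(Z_in + Z_s) = (-52 + j5.25)/(98 + j5.25), |Γ_s| = 0.532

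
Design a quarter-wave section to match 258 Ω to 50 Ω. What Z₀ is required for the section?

Z_qwt ≈ 114 Ω

Z_qwt = √(Z_0·R_L) = √(50 × 258) = √12900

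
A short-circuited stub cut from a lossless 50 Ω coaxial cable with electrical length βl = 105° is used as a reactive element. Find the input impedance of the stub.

Z_in ≈ −j187 Ω

tan(βl) = -3.73
For a short-circuited stub, Z_in = jZ_0·tan(βl)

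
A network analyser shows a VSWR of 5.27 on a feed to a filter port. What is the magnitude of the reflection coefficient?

|Γ| = (S − 1)/(S + 1) = (5.27 − 1)/(5.27 + 1) = 4.27/6.27

|Γ| ≈ 0.681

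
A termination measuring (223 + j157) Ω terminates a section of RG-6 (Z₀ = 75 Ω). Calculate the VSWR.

Γ = (Z_L − Z_0)/(Z_L + Z_0) = (148 + j157)/(298 + j157)
|Γ| = 216/337 = 0.641
VSWR = (1 + |Γ|)/(1 − |Γ|) = 1.64/0.359

VSWR ≈ 4.56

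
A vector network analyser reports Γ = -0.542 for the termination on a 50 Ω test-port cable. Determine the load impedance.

Z_L = Z_0·(1 + Γ)/(1 − Γ) = 50·(0.458)/(1.54)

Z_L ≈ 14.9 Ω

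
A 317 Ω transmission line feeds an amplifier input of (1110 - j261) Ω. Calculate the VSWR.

Γ = (Z_L − Z_0)/(Z_L + Z_0) = (793 − j261)/(1427 − j261)
|Γ| = 835/1450 = 0.575
VSWR = (1 + |Γ|)/(1 − |Γ|) = 1.58/0.425

VSWR ≈ 3.71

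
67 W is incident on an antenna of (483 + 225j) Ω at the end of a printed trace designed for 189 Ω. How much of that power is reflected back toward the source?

P_reflected ≈ 18.3 W

|Γ| = |(294 + j225)/(672 + j225)| = 0.522
|Γ|² = 0.273
P_refl = |Γ|²·P_inc = 18.3 W, P_del = (1 − |Γ|²)·P_inc = 48.7 W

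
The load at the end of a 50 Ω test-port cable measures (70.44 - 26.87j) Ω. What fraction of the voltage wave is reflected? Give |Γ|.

Γ = (Z_L − Z_0)/(Z_L + Z_0) = (20.44 − j26.87)/(120.4 − j26.87)
|Γ| = 33.8/123

|Γ| ≈ 0.274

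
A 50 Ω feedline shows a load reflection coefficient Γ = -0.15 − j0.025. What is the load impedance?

Z_L = Z_0·(1 + Γ)/(1 − Γ) = 50·(0.85 − j0.025)/(1.15 + j0.025)

Z_L ≈ 36.9 − j1.89 Ω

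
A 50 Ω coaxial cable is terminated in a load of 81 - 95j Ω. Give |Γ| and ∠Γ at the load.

Γ = (Z_L − Z_0)/(Z_L + Z_0) = (31 − j95)/(131 − j95)
|Γ| = 99.9/162 = 0.618

Γ ≈ 0.618 ∠ -36°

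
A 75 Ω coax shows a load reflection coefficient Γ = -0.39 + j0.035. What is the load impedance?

Z_L = Z_0·(1 + Γ)/(1 − Γ) = 75·(0.61 + j0.035)/(1.39 − j0.035)

Z_L ≈ 32.8 + j2.72 Ω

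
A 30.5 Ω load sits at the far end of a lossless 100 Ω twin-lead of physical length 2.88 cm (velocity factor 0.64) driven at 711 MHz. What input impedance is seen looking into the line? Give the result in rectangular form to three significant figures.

λ = v/f = 0.64·c / 711 MHz = 0.27 m
βl = 2π·l/λ = 2π × 0.107 = 38.4°
tan(βl) = tan(38.4°) = 0.792
Z_in = Z_0·(Z_L + jZ_0·tanβl)/(Z_0 + jZ_L·tanβl)
     = 100·(30.5 + j79.2)/(100 + j24.2)

Z_in ≈ 46.9 + j67.9 Ω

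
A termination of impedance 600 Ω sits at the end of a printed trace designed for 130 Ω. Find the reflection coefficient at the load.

Γ = 0.644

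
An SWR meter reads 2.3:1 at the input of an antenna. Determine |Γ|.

|Γ| = (S − 1)/(S + 1) = (2.3 − 1)/(2.3 + 1) = 1.3/3.3

|Γ| ≈ 0.394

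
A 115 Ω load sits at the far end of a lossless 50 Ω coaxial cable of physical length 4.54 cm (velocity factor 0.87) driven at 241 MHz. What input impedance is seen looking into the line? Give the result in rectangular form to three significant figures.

Z_in ≈ 89.1 − j41.8 Ω

λ = v/f = 0.87·c / 241 MHz = 1.08 m
βl = 2π·l/λ = 2π × 0.0419 = 15.1°
tan(βl) = tan(15.1°) = 0.27
Z_in = Z_0·(Z_L + jZ_0·tanβl)/(Z_0 + jZ_L·tanβl)
     = 50·(115 + j13.5)/(50 + j31)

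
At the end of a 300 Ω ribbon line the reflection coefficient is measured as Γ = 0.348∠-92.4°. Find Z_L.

Z_L ≈ 229 − j181 Ω

Z_L = Z_0·(1 + Γ)/(1 − Γ) = 300·(0.985 − j0.348)/(1.01 + j0.348)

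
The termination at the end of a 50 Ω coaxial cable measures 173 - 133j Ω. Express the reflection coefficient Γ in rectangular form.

Γ ≈ 0.669 − j0.197

Γ = (Z_L − Z_0)/(Z_L + Z_0) = (123 − j133)/(223 − j133)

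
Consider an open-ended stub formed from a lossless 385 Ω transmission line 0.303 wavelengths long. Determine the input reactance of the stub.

βl = 2π × 0.303 = 109°
tan(βl) = -2.89
For an open-ended stub, Z_in = −jZ_0·cot(βl) = −jZ_0/tan(βl)

X_in ≈ 133 Ω (inductive)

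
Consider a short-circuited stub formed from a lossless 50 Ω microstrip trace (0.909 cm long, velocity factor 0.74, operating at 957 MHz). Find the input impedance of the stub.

λ = v/f = 0.74·c / 957 MHz = 0.232 m
βl = 2π·l/λ = 2π × 0.0392 = 14.1°
tan(βl) = 0.251
For a short-circuited stub, Z_in = jZ_0·tan(βl)

Z_in ≈ +j12.6 Ω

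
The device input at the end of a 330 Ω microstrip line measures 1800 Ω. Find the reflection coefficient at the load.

Γ = 0.69

Γ = (Z_L − Z_0)/(Z_L + Z_0) = (1800 − 330)/(1800 + 330) = 1470/2130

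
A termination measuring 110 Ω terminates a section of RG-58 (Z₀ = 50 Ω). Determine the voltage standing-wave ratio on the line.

VSWR ≈ 2.2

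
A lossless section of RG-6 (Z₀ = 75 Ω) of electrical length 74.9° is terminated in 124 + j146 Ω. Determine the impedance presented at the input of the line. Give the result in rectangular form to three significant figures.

Z_in ≈ 24 − j44.6 Ω

tan(βl) = tan(74.9°) = 3.71
Z_in = Z_0·(Z_L + jZ_0·tanβl)/(Z_0 + jZ_L·tanβl)
     = 75·(124 + j424)/(-466 + j460)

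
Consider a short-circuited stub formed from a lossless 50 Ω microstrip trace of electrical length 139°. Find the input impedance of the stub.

tan(βl) = -0.869
For a short-circuited stub, Z_in = jZ_0·tan(βl)

Z_in ≈ −j43.5 Ω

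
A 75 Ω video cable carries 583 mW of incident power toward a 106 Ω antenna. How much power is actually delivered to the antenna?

P_delivered ≈ 566 mW

Γ = (106 − 75)/(106 + 75) = 0.171
|Γ|² = 0.0293
P_refl = |Γ|²·P_inc = 17.1 mW, P_del = (1 − |Γ|²)·P_inc = 566 mW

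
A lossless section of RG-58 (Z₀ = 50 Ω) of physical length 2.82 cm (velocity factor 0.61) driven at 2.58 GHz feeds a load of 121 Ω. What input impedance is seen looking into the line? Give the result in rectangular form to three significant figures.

Z_in ≈ 44 + j42.4 Ω

λ = v/f = 0.61·c / 2.58 GHz = 0.0709 m
βl = 2π·l/λ = 2π × 0.398 = 143°
tan(βl) = tan(143°) = -0.75
Z_in = Z_0·(Z_L + jZ_0·tanβl)/(Z_0 + jZ_L·tanβl)
     = 50·(121 − j37.5)/(50 − j90.8)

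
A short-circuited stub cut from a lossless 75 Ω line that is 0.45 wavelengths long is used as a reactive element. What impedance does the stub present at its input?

Z_in ≈ −j24.4 Ω

βl = 2π × 0.45 = 162°
tan(βl) = -0.325
For a short-circuited stub, Z_in = jZ_0·tan(βl)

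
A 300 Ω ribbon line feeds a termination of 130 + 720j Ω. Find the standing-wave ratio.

VSWR ≈ 16

Γ = (Z_L − Z_0)/(Z_L + Z_0) = (-170 + j720)/(430 + j720)
|Γ| = 740/839 = 0.882
VSWR = (1 + |Γ|)/(1 − |Γ|) = 1.88/0.118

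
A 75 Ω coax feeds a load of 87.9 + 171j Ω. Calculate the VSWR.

Γ = (Z_L − Z_0)/(Z_L + Z_0) = (12.9 + j171)/(162.9 + j171)
|Γ| = 171/236 = 0.726
VSWR = (1 + |Γ|)/(1 − |Γ|) = 1.73/0.274

VSWR ≈ 6.3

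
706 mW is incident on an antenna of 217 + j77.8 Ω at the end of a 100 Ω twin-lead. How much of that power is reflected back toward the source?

|Γ| = |(117 + j77.8)/(317 + j77.8)| = 0.43
|Γ|² = 0.185
P_refl = |Γ|²·P_inc = 131 mW, P_del = (1 − |Γ|²)·P_inc = 575 mW

P_reflected ≈ 131 mW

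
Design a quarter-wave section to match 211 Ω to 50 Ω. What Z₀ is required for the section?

Z_qwt ≈ 103 Ω

Z_qwt = √(Z_0·R_L) = √(50 × 211) = √10550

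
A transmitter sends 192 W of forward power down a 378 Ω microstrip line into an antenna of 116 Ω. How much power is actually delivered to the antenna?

P_delivered ≈ 138 W

Γ = (116 − 378)/(116 + 378) = -0.53
|Γ|² = 0.281
P_refl = |Γ|²·P_inc = 54 W, P_del = (1 − |Γ|²)·P_inc = 138 W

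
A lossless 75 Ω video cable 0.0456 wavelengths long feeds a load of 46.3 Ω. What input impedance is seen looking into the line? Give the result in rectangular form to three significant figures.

βl = 2π × 0.0456 = 16.4°
tan(βl) = tan(16.4°) = 0.295
Z_in = Z_0·(Z_L + jZ_0·tanβl)/(Z_0 + jZ_L·tanβl)
     = 75·(46.3 + j22.1)/(75 + j13.6)

Z_in ≈ 48.7 + j13.2 Ω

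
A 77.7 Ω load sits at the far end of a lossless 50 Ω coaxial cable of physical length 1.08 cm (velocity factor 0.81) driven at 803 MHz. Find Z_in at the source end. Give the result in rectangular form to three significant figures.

Z_in ≈ 72.6 − j14.3 Ω

λ = v/f = 0.81·c / 803 MHz = 0.303 m
βl = 2π·l/λ = 2π × 0.0357 = 12.8°
tan(βl) = tan(12.8°) = 0.228
Z_in = Z_0·(Z_L + jZ_0·tanβl)/(Z_0 + jZ_L·tanβl)
     = 50·(77.7 + j11.4)/(50 + j17.7)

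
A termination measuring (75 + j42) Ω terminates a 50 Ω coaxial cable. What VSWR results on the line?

VSWR ≈ 2.18

Γ = (Z_L − Z_0)/(Z_L + Z_0) = (25 + j42)/(125 + j42)
|Γ| = 48.9/132 = 0.371
VSWR = (1 + |Γ|)/(1 − |Γ|) = 1.37/0.629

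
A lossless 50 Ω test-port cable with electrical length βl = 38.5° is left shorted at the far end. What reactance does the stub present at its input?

X_in ≈ 39.8 Ω (inductive)

tan(βl) = 0.795
For a shorted stub, Z_in = jZ_0·tan(βl)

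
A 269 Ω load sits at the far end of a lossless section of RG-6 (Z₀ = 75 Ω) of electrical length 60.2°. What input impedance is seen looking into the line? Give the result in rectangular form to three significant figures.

Z_in ≈ 27.1 − j38.6 Ω

tan(βl) = tan(60.2°) = 1.75
Z_in = Z_0·(Z_L + jZ_0·tanβl)/(Z_0 + jZ_L·tanβl)
     = 75·(269 + j131)/(75 + j470)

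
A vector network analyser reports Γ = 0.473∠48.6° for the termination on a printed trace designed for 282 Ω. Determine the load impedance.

Z_L ≈ 366 + j335 Ω

Z_L = Z_0·(1 + Γ)/(1 − Γ) = 282·(1.31 + j0.355)/(0.687 − j0.355)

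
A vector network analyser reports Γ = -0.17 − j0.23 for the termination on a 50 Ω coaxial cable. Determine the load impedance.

Z_L = Z_0·(1 + Γ)/(1 − Γ) = 50·(0.83 − j0.23)/(1.17 + j0.23)

Z_L ≈ 32.3 − j16.2 Ω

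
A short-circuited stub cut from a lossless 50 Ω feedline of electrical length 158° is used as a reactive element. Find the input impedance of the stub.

tan(βl) = -0.404
For a short-circuited stub, Z_in = jZ_0·tan(βl)

Z_in ≈ −j20.2 Ω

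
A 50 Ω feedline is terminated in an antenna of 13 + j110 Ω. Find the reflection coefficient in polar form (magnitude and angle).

Γ = (Z_L − Z_0)/(Z_L + Z_0) = (-37 + j110)/(63 + j110)
|Γ| = 116/127 = 0.916

Γ ≈ 0.916 ∠ 48.4°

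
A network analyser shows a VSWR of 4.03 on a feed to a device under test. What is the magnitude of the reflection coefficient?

|Γ| = (S − 1)/(S + 1) = (4.03 − 1)/(4.03 + 1) = 3.03/5.03

|Γ| ≈ 0.602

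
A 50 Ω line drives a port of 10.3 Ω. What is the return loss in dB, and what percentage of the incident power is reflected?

Γ = (10.3 − 50)/(10.3 + 50) = -0.658
RL = −20·log₁₀(0.658) = 3.63 dB
P_refl/P_inc = |Γ|² = 0.433

RL ≈ 3.63 dB; 43.3% of incident power reflected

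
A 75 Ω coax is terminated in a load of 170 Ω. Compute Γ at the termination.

Γ = 0.388

Γ = (Z_L − Z_0)/(Z_L + Z_0) = (170 − 75)/(170 + 75) = 95/245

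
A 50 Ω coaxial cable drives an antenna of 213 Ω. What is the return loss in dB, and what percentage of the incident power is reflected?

Γ = (213 − 50)/(213 + 50) = 0.62
RL = −20·log₁₀(0.62) = 4.16 dB
P_refl/P_inc = |Γ|² = 0.384

RL ≈ 4.16 dB; 38.4% of incident power reflected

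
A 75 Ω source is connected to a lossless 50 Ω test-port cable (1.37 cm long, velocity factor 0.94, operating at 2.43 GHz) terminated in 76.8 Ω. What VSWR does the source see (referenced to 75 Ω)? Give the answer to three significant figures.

VSWR ≈ 1.77

λ = v/f = 0.94·c / 2.43 GHz = 0.116 m
βl = 2π·l/λ = 2π × 0.118 = 42.5°
tan(βl) = 0.916
Z_in = Z_0·(Z_L + jZ_0·tanβl)/(Z_0 + jZ_L·tanβl) = 47.4 − j20.9 Ω
Γ_s = (Z_in − Z_s)/(Z_in + Z_s) = (-27.6 − j20.9)/(122 − j20.9), |Γ_s| = 0.279
VSWR = (1 + |Γ_s|)/(1 − |Γ_s|)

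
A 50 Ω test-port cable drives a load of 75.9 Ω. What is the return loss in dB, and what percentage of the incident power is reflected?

RL ≈ 13.7 dB; 4.23% of incident power reflected

Γ = (75.9 − 50)/(75.9 + 50) = 0.206
RL = −20·log₁₀(0.206) = 13.7 dB
P_refl/P_inc = |Γ|² = 0.0423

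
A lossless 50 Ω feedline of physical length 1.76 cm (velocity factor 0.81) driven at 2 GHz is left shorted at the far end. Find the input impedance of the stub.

Z_in ≈ +j64.3 Ω

λ = v/f = 0.81·c / 2 GHz = 0.122 m
βl = 2π·l/λ = 2π × 0.145 = 52.1°
tan(βl) = 1.29
For a shorted stub, Z_in = jZ_0·tan(βl)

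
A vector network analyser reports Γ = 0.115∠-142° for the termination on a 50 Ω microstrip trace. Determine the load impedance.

Z_L = Z_0·(1 + Γ)/(1 − Γ) = 50·(0.909 − j0.0708)/(1.09 + j0.0708)

Z_L ≈ 41.3 − j5.93 Ω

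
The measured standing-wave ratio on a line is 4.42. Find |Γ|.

|Γ| ≈ 0.631

|Γ| = (S − 1)/(S + 1) = (4.42 − 1)/(4.42 + 1) = 3.42/5.42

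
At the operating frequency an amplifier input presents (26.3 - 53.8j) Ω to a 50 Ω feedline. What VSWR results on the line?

VSWR ≈ 4.4

Γ = (Z_L − Z_0)/(Z_L + Z_0) = (-23.7 − j53.8)/(76.3 − j53.8)
|Γ| = 58.8/93.4 = 0.63
VSWR = (1 + |Γ|)/(1 − |Γ|) = 1.63/0.37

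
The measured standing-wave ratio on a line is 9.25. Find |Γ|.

|Γ| ≈ 0.805

|Γ| = (S − 1)/(S + 1) = (9.25 − 1)/(9.25 + 1) = 8.25/10.2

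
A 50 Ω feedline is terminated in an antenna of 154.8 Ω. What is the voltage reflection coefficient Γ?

Γ = 0.512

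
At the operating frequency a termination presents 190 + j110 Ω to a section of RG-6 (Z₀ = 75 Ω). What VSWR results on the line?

VSWR ≈ 3.49

Γ = (Z_L − Z_0)/(Z_L + Z_0) = (115 + j110)/(265 + j110)
|Γ| = 159/287 = 0.555
VSWR = (1 + |Γ|)/(1 − |Γ|) = 1.55/0.445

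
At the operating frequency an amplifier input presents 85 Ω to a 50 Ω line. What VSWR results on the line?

VSWR ≈ 1.7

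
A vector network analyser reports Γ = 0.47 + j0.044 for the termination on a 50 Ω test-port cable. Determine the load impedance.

Z_L ≈ 137 + j15.6 Ω

Z_L = Z_0·(1 + Γ)/(1 − Γ) = 50·(1.47 + j0.044)/(0.53 − j0.044)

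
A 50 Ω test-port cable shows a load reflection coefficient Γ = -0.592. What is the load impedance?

Z_L = Z_0·(1 + Γ)/(1 − Γ) = 50·(0.408)/(1.59)

Z_L ≈ 12.8 Ω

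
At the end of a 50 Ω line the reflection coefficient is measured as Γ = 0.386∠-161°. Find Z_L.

Z_L ≈ 22.6 − j6.69 Ω

Z_L = Z_0·(1 + Γ)/(1 − Γ) = 50·(0.635 − j0.126)/(1.36 + j0.126)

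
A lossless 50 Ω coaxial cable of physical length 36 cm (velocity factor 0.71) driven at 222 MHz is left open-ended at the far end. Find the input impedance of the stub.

Z_in ≈ +j50.1 Ω

λ = v/f = 0.71·c / 222 MHz = 0.959 m
βl = 2π·l/λ = 2π × 0.375 = 135°
tan(βl) = -0.997
For an open-ended stub, Z_in = −jZ_0·cot(βl) = −jZ_0/tan(βl)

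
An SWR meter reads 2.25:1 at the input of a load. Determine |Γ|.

|Γ| ≈ 0.385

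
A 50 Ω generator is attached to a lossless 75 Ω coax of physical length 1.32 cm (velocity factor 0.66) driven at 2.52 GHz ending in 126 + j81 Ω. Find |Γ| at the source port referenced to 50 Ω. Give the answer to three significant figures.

|Γ| ≈ 0.495

λ = v/f = 0.66·c / 2.52 GHz = 0.0786 m
βl = 2π·l/λ = 2π × 0.168 = 60.5°
tan(βl) = 1.77
Z_in = Z_0·(Z_L + jZ_0·tanβl)/(Z_0 + jZ_L·tanβl) = 53.9 − j59 Ω
Γ_s = (Z_in − Z_s)/(Z_in + Z_s) = (3.91 − j59)/(104 − j59), |Γ_s| = 0.495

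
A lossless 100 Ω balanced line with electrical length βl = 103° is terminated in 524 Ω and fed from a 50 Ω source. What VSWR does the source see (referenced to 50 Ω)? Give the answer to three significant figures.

VSWR ≈ 3.06

tan(βl) = -4.33
Z_in = Z_0·(Z_L + jZ_0·tanβl)/(Z_0 + jZ_L·tanβl) = 20.1 + j22.2 Ω
Γ_s = (Z_in − Z_s)/(Z_in + Z_s) = (-29.9 + j22.2)/(70.1 + j22.2), |Γ_s| = 0.507
VSWR = (1 + |Γ_s|)/(1 − |Γ_s|)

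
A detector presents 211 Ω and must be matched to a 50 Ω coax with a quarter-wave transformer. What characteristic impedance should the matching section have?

Z_qwt = √(Z_0·R_L) = √(50 × 211) = √10550

Z_qwt ≈ 103 Ω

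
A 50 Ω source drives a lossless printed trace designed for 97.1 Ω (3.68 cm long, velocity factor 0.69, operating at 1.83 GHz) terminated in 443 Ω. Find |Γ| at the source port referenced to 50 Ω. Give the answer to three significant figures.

λ = v/f = 0.69·c / 1.83 GHz = 0.113 m
βl = 2π·l/λ = 2π × 0.325 = 117°
tan(βl) = -1.95
Z_in = Z_0·(Z_L + jZ_0·tanβl)/(Z_0 + jZ_L·tanβl) = 26.5 + j46.8 Ω
Γ_s = (Z_in − Z_s)/(Z_in + Z_s) = (-23.5 + j46.8)/(76.5 + j46.8), |Γ_s| = 0.583

|Γ| ≈ 0.583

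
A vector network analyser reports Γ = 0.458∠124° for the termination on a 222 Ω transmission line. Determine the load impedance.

Z_L ≈ 102 + j97.9 Ω

Z_L = Z_0·(1 + Γ)/(1 − Γ) = 222·(0.744 + j0.38)/(1.26 − j0.38)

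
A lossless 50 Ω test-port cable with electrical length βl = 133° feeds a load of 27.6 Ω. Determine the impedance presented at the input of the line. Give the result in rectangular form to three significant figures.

tan(βl) = tan(133°) = -1.07
Z_in = Z_0·(Z_L + jZ_0·tanβl)/(Z_0 + jZ_L·tanβl)
     = 50·(27.6 − j53.6)/(50 − j29.6)

Z_in ≈ 43.9 − j27.6 Ω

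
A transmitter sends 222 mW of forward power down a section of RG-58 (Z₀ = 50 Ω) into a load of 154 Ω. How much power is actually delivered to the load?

Γ = (154 − 50)/(154 + 50) = 0.51
|Γ|² = 0.26
P_refl = |Γ|²·P_inc = 57.7 mW, P_del = (1 − |Γ|²)·P_inc = 164 mW

P_delivered ≈ 164 mW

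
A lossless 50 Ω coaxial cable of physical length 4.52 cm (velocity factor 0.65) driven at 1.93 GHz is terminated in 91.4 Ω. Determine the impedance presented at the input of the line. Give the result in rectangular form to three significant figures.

Z_in ≈ 73.3 + j28.8 Ω

λ = v/f = 0.65·c / 1.93 GHz = 0.101 m
βl = 2π·l/λ = 2π × 0.447 = 161°
tan(βl) = tan(161°) = -0.343
Z_in = Z_0·(Z_L + jZ_0·tanβl)/(Z_0 + jZ_L·tanβl)
     = 50·(91.4 − j17.2)/(50 − j31.4)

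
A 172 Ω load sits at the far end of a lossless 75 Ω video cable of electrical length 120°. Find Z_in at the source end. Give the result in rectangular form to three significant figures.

tan(βl) = tan(120°) = -1.73
Z_in = Z_0·(Z_L + jZ_0·tanβl)/(Z_0 + jZ_L·tanβl)
     = 75·(172 − j130)/(75 − j298)

Z_in ≈ 41 + j33 Ω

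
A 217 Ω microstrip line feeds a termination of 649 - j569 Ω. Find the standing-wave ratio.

VSWR ≈ 5.44

Γ = (Z_L − Z_0)/(Z_L + Z_0) = (432 − j569)/(866 − j569)
|Γ| = 714/1040 = 0.689
VSWR = (1 + |Γ|)/(1 − |Γ|) = 1.69/0.311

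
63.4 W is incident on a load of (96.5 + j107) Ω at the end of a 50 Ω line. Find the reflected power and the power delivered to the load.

P_reflected ≈ 26.2 W; P_delivered ≈ 37.2 W

|Γ| = |(46.5 + j107)/(146.5 + j107)| = 0.643
|Γ|² = 0.414
P_refl = |Γ|²·P_inc = 26.2 W, P_del = (1 − |Γ|²)·P_inc = 37.2 W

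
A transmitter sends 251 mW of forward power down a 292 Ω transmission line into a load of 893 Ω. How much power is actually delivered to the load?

Γ = (893 − 292)/(893 + 292) = 0.507
|Γ|² = 0.257
P_refl = |Γ|²·P_inc = 64.6 mW, P_del = (1 − |Γ|²)·P_inc = 186 mW

P_delivered ≈ 186 mW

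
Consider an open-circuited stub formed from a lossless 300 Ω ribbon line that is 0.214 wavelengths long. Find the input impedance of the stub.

βl = 2π × 0.214 = 77°
tan(βl) = 4.35
For an open-circuited stub, Z_in = −jZ_0·cot(βl) = −jZ_0/tan(βl)

Z_in ≈ −j69 Ω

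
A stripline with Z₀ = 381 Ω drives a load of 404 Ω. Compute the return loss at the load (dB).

Γ = (404 − 381)/(404 + 381) = 0.0293
RL = −20·log₁₀|Γ| = −20·log₁₀(0.0293)

RL ≈ 30.7 dB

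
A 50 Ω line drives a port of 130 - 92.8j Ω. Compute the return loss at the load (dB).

Γ = (80 − j92.8)/(180 − j92.8), |Γ| = 0.605
RL = −20·log₁₀|Γ| = −20·log₁₀(0.605)

RL ≈ 4.36 dB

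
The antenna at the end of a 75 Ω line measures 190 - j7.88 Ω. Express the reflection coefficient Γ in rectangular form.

Γ ≈ 0.434 − j0.0168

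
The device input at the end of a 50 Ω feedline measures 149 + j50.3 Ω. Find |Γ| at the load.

|Γ| ≈ 0.541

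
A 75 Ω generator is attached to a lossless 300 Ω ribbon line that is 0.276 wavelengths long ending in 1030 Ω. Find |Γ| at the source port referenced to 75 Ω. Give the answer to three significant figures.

βl = 2π × 0.276 = 99.4°
tan(βl) = -6.07
Z_in = Z_0·(Z_L + jZ_0·tanβl)/(Z_0 + jZ_L·tanβl) = 89.5 + j45.2 Ω
Γ_s = (Z_in − Z_s)/(Z_in + Z_s) = (14.5 + j45.2)/(165 + j45.2), |Γ_s| = 0.278

|Γ| ≈ 0.278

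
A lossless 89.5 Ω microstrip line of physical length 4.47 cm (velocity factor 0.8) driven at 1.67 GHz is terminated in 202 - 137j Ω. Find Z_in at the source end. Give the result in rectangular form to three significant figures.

λ = v/f = 0.8·c / 1.67 GHz = 0.144 m
βl = 2π·l/λ = 2π × 0.311 = 112°
tan(βl) = tan(112°) = -2.48
Z_in = Z_0·(Z_L + jZ_0·tanβl)/(Z_0 + jZ_L·tanβl)
     = 89.5·(202 − j359)/(-250 − j501)

Z_in ≈ 36.9 + j54.5 Ω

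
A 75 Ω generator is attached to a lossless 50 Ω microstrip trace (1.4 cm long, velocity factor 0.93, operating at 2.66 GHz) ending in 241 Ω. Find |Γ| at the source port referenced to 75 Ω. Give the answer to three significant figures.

λ = v/f = 0.93·c / 2.66 GHz = 0.105 m
βl = 2π·l/λ = 2π × 0.133 = 48.1°
tan(βl) = 1.11
Z_in = Z_0·(Z_L + jZ_0·tanβl)/(Z_0 + jZ_L·tanβl) = 18.1 − j41.6 Ω
Γ_s = (Z_in − Z_s)/(Z_in + Z_s) = (-56.9 − j41.6)/(93.1 − j41.6), |Γ_s| = 0.691

|Γ| ≈ 0.691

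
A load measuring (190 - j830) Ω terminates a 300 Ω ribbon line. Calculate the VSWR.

VSWR ≈ 14.2

Γ = (Z_L − Z_0)/(Z_L + Z_0) = (-110 − j830)/(490 − j830)
|Γ| = 837/964 = 0.869
VSWR = (1 + |Γ|)/(1 − |Γ|) = 1.87/0.131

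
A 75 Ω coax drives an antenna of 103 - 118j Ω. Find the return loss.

RL ≈ 4.91 dB

Γ = (28 − j118)/(178 − j118), |Γ| = 0.568
RL = −20·log₁₀|Γ| = −20·log₁₀(0.568)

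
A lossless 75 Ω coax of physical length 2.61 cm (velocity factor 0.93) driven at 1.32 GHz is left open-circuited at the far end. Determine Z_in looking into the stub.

λ = v/f = 0.93·c / 1.32 GHz = 0.211 m
βl = 2π·l/λ = 2π × 0.123 = 44.5°
tan(βl) = 0.981
For an open-circuited stub, Z_in = −jZ_0·cot(βl) = −jZ_0/tan(βl)

Z_in ≈ −j76.4 Ω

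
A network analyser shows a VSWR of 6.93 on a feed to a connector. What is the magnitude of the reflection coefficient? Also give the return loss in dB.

|Γ| ≈ 0.748; return loss ≈ 2.52 dB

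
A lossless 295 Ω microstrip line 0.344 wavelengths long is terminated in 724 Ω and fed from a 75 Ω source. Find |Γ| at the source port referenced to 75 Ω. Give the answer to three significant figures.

βl = 2π × 0.344 = 124°
tan(βl) = -1.49
Z_in = Z_0·(Z_L + jZ_0·tanβl)/(Z_0 + jZ_L·tanβl) = 162 + j153 Ω
Γ_s = (Z_in − Z_s)/(Z_in + Z_s) = (87.1 + j153)/(237 + j153), |Γ_s| = 0.625

|Γ| ≈ 0.625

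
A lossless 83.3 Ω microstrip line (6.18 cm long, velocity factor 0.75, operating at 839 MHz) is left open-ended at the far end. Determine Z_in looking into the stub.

λ = v/f = 0.75·c / 839 MHz = 0.268 m
βl = 2π·l/λ = 2π × 0.23 = 83°
tan(βl) = 8.1
For an open-ended stub, Z_in = −jZ_0·cot(βl) = −jZ_0/tan(βl)

Z_in ≈ −j10.3 Ω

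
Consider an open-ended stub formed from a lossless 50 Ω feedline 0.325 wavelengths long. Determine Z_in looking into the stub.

βl = 2π × 0.325 = 117°
tan(βl) = -1.96
For an open-ended stub, Z_in = −jZ_0·cot(βl) = −jZ_0/tan(βl)

Z_in ≈ +j25.5 Ω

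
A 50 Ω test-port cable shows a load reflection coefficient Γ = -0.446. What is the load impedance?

Z_L = Z_0·(1 + Γ)/(1 − Γ) = 50·(0.554)/(1.45)

Z_L ≈ 19.2 Ω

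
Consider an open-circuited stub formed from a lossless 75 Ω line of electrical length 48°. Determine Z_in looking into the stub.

Z_in ≈ −j67.5 Ω

tan(βl) = 1.11
For an open-circuited stub, Z_in = −jZ_0·cot(βl) = −jZ_0/tan(βl)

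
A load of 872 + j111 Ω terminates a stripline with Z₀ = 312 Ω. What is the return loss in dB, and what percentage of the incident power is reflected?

Γ = (560 + j111)/(1184 + j111), |Γ| = 0.48
RL = −20·log₁₀(0.48) = 6.37 dB
P_refl/P_inc = |Γ|² = 0.23

RL ≈ 6.37 dB; 23% of incident power reflected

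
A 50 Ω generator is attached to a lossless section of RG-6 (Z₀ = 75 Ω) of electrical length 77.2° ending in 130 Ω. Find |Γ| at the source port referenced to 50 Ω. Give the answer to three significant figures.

|Γ| ≈ 0.13

tan(βl) = 4.4
Z_in = Z_0·(Z_L + jZ_0·tanβl)/(Z_0 + jZ_L·tanβl) = 44.7 − j11.2 Ω
Γ_s = (Z_in − Z_s)/(Z_in + Z_s) = (-5.27 − j11.2)/(94.7 − j11.2), |Γ_s| = 0.13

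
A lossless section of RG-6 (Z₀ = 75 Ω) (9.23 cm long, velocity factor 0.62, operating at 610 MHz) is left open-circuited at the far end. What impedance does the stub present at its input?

Z_in ≈ +j25.8 Ω

λ = v/f = 0.62·c / 610 MHz = 0.305 m
βl = 2π·l/λ = 2π × 0.303 = 109°
tan(βl) = -2.91
For an open-circuited stub, Z_in = −jZ_0·cot(βl) = −jZ_0/tan(βl)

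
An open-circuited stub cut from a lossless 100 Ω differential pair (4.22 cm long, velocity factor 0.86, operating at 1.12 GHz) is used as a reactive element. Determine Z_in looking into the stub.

λ = v/f = 0.86·c / 1.12 GHz = 0.23 m
βl = 2π·l/λ = 2π × 0.183 = 65.9°
tan(βl) = 2.24
For an open-circuited stub, Z_in = −jZ_0·cot(βl) = −jZ_0/tan(βl)

Z_in ≈ −j44.6 Ω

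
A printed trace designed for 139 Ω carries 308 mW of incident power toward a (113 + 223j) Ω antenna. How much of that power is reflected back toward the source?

P_reflected ≈ 137 mW

|Γ| = |(-26 + j223)/(252 + j223)| = 0.667
|Γ|² = 0.445
P_refl = |Γ|²·P_inc = 137 mW, P_del = (1 − |Γ|²)·P_inc = 171 mW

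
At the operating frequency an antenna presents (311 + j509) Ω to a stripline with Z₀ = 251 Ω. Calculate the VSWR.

Γ = (Z_L − Z_0)/(Z_L + Z_0) = (60 + j509)/(562 + j509)
|Γ| = 513/758 = 0.676
VSWR = (1 + |Γ|)/(1 − |Γ|) = 1.68/0.324

VSWR ≈ 5.17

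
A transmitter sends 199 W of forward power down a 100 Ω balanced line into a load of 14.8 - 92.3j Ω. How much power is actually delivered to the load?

|Γ| = |(-85.2 − j92.3)/(114.8 − j92.3)| = 0.853
|Γ|² = 0.727
P_refl = |Γ|²·P_inc = 145 W, P_del = (1 − |Γ|²)·P_inc = 54.3 W

P_delivered ≈ 54.3 W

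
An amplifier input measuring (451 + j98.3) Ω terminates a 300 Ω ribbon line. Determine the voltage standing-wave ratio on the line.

VSWR ≈ 1.62

Γ = (Z_L − Z_0)/(Z_L + Z_0) = (151 + j98.3)/(751 + j98.3)
|Γ| = 180/757 = 0.238
VSWR = (1 + |Γ|)/(1 − |Γ|) = 1.24/0.762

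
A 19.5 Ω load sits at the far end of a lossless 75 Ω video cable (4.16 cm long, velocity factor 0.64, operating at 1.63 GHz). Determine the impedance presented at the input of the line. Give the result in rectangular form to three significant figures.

Z_in ≈ 47.9 − j82.6 Ω

λ = v/f = 0.64·c / 1.63 GHz = 0.118 m
βl = 2π·l/λ = 2π × 0.353 = 127°
tan(βl) = tan(127°) = -1.32
Z_in = Z_0·(Z_L + jZ_0·tanβl)/(Z_0 + jZ_L·tanβl)
     = 75·(19.5 − j99)/(75 − j25.7)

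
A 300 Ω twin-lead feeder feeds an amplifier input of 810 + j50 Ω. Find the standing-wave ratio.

Γ = (Z_L − Z_0)/(Z_L + Z_0) = (510 + j50)/(1110 + j50)
|Γ| = 512/1110 = 0.461
VSWR = (1 + |Γ|)/(1 − |Γ|) = 1.46/0.539

VSWR ≈ 2.71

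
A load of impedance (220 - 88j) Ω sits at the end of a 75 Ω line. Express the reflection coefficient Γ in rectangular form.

Γ = (Z_L − Z_0)/(Z_L + Z_0) = (145 − j88)/(295 − j88)

Γ ≈ 0.533 − j0.139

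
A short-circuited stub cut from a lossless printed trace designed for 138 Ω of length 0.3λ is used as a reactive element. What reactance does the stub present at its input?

X_in ≈ -425 Ω (capacitive)

βl = 2π × 0.3 = 108°
tan(βl) = -3.08
For a short-circuited stub, Z_in = jZ_0·tan(βl)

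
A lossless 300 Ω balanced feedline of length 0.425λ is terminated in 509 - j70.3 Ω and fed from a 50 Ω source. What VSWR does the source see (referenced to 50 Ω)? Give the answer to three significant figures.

VSWR ≈ 9.65

βl = 2π × 0.425 = 153°
tan(βl) = -0.51
Z_in = Z_0·(Z_L + jZ_0·tanβl)/(Z_0 + jZ_L·tanβl) = 421 + j160 Ω
Γ_s = (Z_in − Z_s)/(Z_in + Z_s) = (371 + j160)/(471 + j160), |Γ_s| = 0.812
VSWR = (1 + |Γ_s|)/(1 − |Γ_s|)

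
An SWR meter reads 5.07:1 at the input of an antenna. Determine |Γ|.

|Γ| = (S − 1)/(S + 1) = (5.07 − 1)/(5.07 + 1) = 4.07/6.07

|Γ| ≈ 0.671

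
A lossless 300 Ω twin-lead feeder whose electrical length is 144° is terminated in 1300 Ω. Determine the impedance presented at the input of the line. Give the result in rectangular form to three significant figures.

tan(βl) = tan(144°) = -0.727
Z_in = Z_0·(Z_L + jZ_0·tanβl)/(Z_0 + jZ_L·tanβl)
     = 300·(1300 − j218)/(300 − j945)

Z_in ≈ 182 + j355 Ω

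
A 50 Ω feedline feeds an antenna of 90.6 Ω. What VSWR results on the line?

VSWR ≈ 1.81

Γ = (90.6 − 50)/(90.6 + 50) = 0.289
VSWR = (1 + 0.289)/(1 − 0.289)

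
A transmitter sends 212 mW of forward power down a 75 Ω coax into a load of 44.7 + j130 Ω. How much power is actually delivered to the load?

P_delivered ≈ 91 mW

|Γ| = |(-30.3 + j130)/(119.7 + j130)| = 0.755
|Γ|² = 0.571
P_refl = |Γ|²·P_inc = 121 mW, P_del = (1 − |Γ|²)·P_inc = 91 mW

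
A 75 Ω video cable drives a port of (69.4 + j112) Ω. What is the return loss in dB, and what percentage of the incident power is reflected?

RL ≈ 4.24 dB; 37.7% of incident power reflected

Γ = (-5.6 + j112)/(144.4 + j112), |Γ| = 0.614
RL = −20·log₁₀(0.614) = 4.24 dB
P_refl/P_inc = |Γ|² = 0.377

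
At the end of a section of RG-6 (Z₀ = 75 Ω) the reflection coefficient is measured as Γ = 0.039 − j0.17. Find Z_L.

Z_L ≈ 76.4 − j26.8 Ω

Z_L = Z_0·(1 + Γ)/(1 − Γ) = 75·(1.04 − j0.17)/(0.961 + j0.17)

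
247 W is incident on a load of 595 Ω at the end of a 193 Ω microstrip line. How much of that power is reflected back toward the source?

P_reflected ≈ 64.3 W

Γ = (595 − 193)/(595 + 193) = 0.51
|Γ|² = 0.26
P_refl = |Γ|²·P_inc = 64.3 W, P_del = (1 − |Γ|²)·P_inc = 183 W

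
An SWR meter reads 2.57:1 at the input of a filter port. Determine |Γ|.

|Γ| ≈ 0.44

|Γ| = (S − 1)/(S + 1) = (2.57 − 1)/(2.57 + 1) = 1.57/3.57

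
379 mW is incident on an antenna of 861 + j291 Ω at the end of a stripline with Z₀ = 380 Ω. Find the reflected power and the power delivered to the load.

|Γ| = |(481 + j291)/(1241 + j291)| = 0.441
|Γ|² = 0.195
P_refl = |Γ|²·P_inc = 73.7 mW, P_del = (1 − |Γ|²)·P_inc = 305 mW

P_reflected ≈ 73.7 mW; P_delivered ≈ 305 mW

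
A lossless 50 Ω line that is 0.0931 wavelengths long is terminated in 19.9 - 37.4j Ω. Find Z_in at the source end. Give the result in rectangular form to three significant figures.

βl = 2π × 0.0931 = 33.5°
tan(βl) = tan(33.5°) = 0.662
Z_in = Z_0·(Z_L + jZ_0·tanβl)/(Z_0 + jZ_L·tanβl)
     = 50·(19.9 − j4.29)/(74.8 + j13.2)

Z_in ≈ 12.4 − j5.05 Ω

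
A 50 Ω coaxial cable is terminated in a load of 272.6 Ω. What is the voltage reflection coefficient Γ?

Γ = (Z_L − Z_0)/(Z_L + Z_0) = (272.6 − 50)/(272.6 + 50) = 222.6/322.6

Γ = 0.69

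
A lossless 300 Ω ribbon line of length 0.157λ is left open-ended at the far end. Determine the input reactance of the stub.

βl = 2π × 0.157 = 56.5°
tan(βl) = 1.51
For an open-ended stub, Z_in = −jZ_0·cot(βl) = −jZ_0/tan(βl)

X_in ≈ -198 Ω (capacitive)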